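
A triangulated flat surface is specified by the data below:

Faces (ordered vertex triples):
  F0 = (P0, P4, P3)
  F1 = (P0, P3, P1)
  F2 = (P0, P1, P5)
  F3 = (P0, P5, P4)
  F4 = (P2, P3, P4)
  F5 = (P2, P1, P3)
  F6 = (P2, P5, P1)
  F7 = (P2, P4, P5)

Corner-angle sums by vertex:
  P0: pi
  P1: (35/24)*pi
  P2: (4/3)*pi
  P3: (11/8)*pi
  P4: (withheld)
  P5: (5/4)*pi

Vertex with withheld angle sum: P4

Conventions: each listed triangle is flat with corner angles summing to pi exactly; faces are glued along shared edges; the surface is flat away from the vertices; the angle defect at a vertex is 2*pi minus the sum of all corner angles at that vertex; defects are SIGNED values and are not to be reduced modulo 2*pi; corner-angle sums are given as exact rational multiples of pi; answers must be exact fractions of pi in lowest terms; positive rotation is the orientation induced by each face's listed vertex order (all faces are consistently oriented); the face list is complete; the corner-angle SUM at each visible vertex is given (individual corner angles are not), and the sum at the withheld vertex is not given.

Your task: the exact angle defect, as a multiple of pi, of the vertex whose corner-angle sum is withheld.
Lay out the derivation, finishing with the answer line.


V = 6, E = 12, F = 8; chi = V - E + F = 2
Gauss-Bonnet: total defect = 2*pi*chi = 4*pi; visible defects sum to (43/12)*pi

Answer: defect(P4) = (5/12)*pi


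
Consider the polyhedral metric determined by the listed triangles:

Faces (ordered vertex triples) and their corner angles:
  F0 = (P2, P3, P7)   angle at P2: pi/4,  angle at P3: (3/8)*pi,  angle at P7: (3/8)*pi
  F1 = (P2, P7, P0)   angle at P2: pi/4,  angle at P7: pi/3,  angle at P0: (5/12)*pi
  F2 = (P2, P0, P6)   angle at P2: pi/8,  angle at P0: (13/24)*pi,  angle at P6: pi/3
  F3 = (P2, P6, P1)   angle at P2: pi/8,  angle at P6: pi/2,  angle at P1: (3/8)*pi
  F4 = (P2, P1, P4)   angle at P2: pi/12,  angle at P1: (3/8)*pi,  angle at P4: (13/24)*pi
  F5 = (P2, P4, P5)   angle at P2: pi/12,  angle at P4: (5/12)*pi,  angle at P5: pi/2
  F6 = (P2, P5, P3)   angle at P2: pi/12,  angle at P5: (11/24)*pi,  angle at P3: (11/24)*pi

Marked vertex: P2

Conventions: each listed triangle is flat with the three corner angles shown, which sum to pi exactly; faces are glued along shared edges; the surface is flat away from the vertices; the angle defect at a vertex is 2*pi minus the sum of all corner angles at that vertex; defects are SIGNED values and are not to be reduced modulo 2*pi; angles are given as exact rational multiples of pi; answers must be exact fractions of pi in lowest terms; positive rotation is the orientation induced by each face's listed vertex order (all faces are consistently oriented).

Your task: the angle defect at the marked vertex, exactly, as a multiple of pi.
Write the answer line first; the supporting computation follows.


Answer: defect(P2) = pi

Sum of corner angles at P2: pi
defect = 2*pi - pi


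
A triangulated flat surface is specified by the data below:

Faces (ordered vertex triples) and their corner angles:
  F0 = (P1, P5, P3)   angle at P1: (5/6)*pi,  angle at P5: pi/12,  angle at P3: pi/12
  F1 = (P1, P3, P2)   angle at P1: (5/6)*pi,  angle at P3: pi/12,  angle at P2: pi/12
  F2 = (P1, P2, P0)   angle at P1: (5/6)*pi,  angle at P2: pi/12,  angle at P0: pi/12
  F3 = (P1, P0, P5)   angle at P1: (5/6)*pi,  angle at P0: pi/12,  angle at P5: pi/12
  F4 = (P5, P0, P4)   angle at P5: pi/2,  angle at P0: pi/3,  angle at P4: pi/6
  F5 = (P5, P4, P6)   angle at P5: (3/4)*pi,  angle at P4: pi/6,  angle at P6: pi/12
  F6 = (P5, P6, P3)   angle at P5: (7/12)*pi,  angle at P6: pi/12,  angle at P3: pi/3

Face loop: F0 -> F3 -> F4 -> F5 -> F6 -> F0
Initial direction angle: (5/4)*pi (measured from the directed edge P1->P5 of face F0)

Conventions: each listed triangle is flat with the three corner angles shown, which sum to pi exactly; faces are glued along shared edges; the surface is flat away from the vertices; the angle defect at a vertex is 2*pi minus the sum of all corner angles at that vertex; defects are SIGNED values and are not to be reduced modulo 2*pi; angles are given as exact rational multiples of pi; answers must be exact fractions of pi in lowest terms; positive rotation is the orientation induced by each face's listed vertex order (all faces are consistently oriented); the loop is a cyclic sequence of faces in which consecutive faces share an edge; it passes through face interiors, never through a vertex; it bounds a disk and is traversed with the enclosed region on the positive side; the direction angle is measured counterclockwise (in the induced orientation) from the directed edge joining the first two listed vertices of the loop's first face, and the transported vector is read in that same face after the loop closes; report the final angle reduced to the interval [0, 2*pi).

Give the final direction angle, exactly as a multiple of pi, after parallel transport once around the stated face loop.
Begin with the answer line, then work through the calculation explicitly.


Answer: final direction angle = (5/4)*pi

enclosed vertex P5: corner angles sum to 2*pi, defect = 2*pi - 2*pi = 0
summing the enclosed defects onto the initial angle, mod 2*pi in the induced orientation:
final angle = (5/4)*pi + 0 = (5/4)*pi (mod 2*pi)


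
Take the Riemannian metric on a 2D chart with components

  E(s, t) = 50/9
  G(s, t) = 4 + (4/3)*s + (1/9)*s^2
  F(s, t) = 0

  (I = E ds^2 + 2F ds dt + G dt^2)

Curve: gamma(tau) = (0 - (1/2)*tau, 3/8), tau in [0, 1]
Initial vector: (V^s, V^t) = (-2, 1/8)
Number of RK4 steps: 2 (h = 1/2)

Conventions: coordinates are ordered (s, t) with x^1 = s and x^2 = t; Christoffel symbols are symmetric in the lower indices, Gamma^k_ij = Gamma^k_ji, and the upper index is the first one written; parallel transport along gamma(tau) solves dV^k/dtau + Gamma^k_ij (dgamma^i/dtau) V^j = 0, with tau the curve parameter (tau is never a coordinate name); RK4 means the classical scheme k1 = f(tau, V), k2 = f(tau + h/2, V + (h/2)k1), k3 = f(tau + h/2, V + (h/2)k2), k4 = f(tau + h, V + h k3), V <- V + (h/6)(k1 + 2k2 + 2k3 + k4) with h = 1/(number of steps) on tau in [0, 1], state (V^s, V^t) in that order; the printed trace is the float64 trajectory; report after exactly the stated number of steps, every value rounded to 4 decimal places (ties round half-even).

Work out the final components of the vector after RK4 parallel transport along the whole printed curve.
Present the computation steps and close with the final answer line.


gamma'(tau) = (-1/2, 0); f(tau, V)^k = -Gamma^k_ij(gamma(tau)) gamma'^i(tau) V^j; h = 1/2; intermediate values shown to 6 dp
curve data and Christoffel symbols at the stage parameters:
  tau = 0.000000: gamma = (0.000000, 0.375000), gamma' = (-0.500000, 0.000000); Gamma_sss = 0.000000, Gamma_sst = 0.000000, Gamma_stt = -0.120000, Gamma_tss = 0.000000, Gamma_tst = 0.166667, Gamma_ttt = 0.000000
  tau = 0.250000: gamma = (-0.125000, 0.375000), gamma' = (-0.500000, 0.000000); Gamma_sss = 0.000000, Gamma_sst = 0.000000, Gamma_stt = -0.117500, Gamma_tss = 0.000000, Gamma_tst = 0.170213, Gamma_ttt = 0.000000
  tau = 0.500000: gamma = (-0.250000, 0.375000), gamma' = (-0.500000, 0.000000); Gamma_sss = 0.000000, Gamma_sst = 0.000000, Gamma_stt = -0.115000, Gamma_tss = 0.000000, Gamma_tst = 0.173913, Gamma_ttt = 0.000000
  tau = 0.750000: gamma = (-0.375000, 0.375000), gamma' = (-0.500000, 0.000000); Gamma_sss = 0.000000, Gamma_sst = 0.000000, Gamma_stt = -0.112500, Gamma_tss = 0.000000, Gamma_tst = 0.177778, Gamma_ttt = 0.000000
  tau = 1.000000: gamma = (-0.500000, 0.375000), gamma' = (-0.500000, 0.000000); Gamma_sss = 0.000000, Gamma_sst = 0.000000, Gamma_stt = -0.110000, Gamma_tss = 0.000000, Gamma_tst = 0.181818, Gamma_ttt = 0.000000
step 0: V^s = -2.0000, V^t = 0.1250
step 1: k1 = (0.000000, 0.010417), k2 = (0.000000, 0.010860), k3 = (0.000000, 0.010869), k4 = (0.000000, 0.011342); V <- V + (h/6)(k1 + 2k2 + 2k3 + k4): V^s = -2.0000, V^t = 0.1304
step 2: k1 = (0.000000, 0.011342), k2 = (0.000000, 0.011846), k3 = (0.000000, 0.011857), k4 = (0.000000, 0.012397); V <- V + (h/6)(k1 + 2k2 + 2k3 + k4): V^s = -2.0000, V^t = 0.1364

Answer: V^s = -2.0000, V^t = 0.1364


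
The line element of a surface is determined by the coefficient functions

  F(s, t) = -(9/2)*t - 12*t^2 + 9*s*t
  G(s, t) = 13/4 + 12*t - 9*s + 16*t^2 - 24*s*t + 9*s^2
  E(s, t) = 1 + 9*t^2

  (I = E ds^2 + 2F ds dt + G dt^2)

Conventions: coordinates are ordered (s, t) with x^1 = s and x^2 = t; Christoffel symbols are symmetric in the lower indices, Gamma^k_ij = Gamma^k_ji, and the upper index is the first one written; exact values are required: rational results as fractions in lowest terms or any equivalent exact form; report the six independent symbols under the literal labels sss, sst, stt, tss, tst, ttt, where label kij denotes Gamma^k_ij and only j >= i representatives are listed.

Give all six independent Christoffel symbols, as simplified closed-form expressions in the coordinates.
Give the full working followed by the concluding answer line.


E = 1 + 9*t^2; F = -(9/2)*t - 12*t^2 + 9*s*t; G = 13/4 + 12*t - 9*s + 16*t^2 - 24*s*t + 9*s^2
Gamma^k_ij = (1/2) g^{kl} (d_i g_jl + d_j g_il - d_l g_ij), with g^inv = (1/(EG-F^2)) [[G, -F], [-F, E]]
first partials: E_s = 0, E_t = 18*t, F_s = 9*t, F_t = -9/2 - 24*t + 9*s, G_s = -9 - 24*t + 18*s, G_t = 12 + 32*t - 24*s
D = EG - F^2 = 13/4 + 12*t - 9*s + 25*t^2 - 24*s*t + 9*s^2
expanded: Gamma^s_ss = (G E_s - 2F F_s + F E_t)/(2D), Gamma^s_st = (G E_t - F G_s)/(2D), Gamma^s_tt = (2G F_t - G G_s - F G_t)/(2D), Gamma^t_ss = (2E F_s - E E_t - F E_s)/(2D), Gamma^t_st = (E G_s - F E_t)/(2D), Gamma^t_tt = (E G_t - 2F F_t + F G_s)/(2D); substitute and cancel common factors

Answer: Gamma_sss = 0, Gamma_sst = 36*t/(36*s^2 - 96*s*t - 36*s + 100*t^2 + 48*t + 13), Gamma_stt = -48*t/(36*s^2 - 96*s*t - 36*s + 100*t^2 + 48*t + 13), Gamma_tss = 0, Gamma_tst = (36*s - 48*t - 18)/(36*s^2 - 96*s*t - 36*s + 100*t^2 + 48*t + 13), Gamma_ttt = (-48*s + 64*t + 24)/(36*s^2 - 96*s*t - 36*s + 100*t^2 + 48*t + 13)


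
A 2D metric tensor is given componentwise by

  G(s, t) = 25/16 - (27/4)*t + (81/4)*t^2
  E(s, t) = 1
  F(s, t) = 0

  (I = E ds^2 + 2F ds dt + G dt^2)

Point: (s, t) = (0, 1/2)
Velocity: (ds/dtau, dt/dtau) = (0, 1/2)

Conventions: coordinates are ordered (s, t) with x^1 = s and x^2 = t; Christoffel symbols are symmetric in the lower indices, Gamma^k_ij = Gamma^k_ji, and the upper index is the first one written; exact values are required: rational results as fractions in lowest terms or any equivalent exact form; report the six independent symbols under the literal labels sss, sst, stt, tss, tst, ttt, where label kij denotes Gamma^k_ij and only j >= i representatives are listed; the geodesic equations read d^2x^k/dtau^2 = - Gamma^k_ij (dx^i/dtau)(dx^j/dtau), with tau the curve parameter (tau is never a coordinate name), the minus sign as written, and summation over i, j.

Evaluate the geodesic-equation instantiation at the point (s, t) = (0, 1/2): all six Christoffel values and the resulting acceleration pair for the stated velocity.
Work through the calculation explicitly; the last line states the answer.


E = 1, F = 0, G = 13/4 at the point
E_s = 0, E_t = 0, F_s = 0, F_t = 0, G_s = 0, G_t = 27/2
EG - F^2 = 13/4;  g^inv = (4/13) * [[13/4, 0], [0, 1]]
first-kind symbols [ij,l] = (1/2)(d_i g_jl + d_j g_il - d_l g_ij): [ss,s] = E_s/2 = 0, [ss,t] = F_s - E_t/2 = 0, [st,s] = E_t/2 = 0, [st,t] = G_s/2 = 0, [tt,s] = F_t - G_s/2 = 0, [tt,t] = G_t/2 = 27/4
Gamma^s_ij = (G*[ij,s] - F*[ij,t])/(EG - F^2), Gamma^t_ij = (E*[ij,t] - F*[ij,s])/(EG - F^2)
Gamma_sss = 0, Gamma_sst = 0, Gamma_stt = 0, Gamma_tss = 0, Gamma_tst = 0, Gamma_ttt = 27/13
d^2s/dtau^2 = -(Gamma_sss*(0)^2 + 2*Gamma_sst*(0)*(1/2) + Gamma_stt*(1/2)^2) = 0
d^2t/dtau^2 = -(Gamma_tss*(0)^2 + 2*Gamma_tst*(0)*(1/2) + Gamma_ttt*(1/2)^2) = -27/52

Answer: Gamma_sss = 0, Gamma_sst = 0, Gamma_stt = 0, Gamma_tss = 0, Gamma_tst = 0, Gamma_ttt = 27/13; accelerations (d^2s/dtau^2, d^2t/dtau^2) = (0, -27/52)


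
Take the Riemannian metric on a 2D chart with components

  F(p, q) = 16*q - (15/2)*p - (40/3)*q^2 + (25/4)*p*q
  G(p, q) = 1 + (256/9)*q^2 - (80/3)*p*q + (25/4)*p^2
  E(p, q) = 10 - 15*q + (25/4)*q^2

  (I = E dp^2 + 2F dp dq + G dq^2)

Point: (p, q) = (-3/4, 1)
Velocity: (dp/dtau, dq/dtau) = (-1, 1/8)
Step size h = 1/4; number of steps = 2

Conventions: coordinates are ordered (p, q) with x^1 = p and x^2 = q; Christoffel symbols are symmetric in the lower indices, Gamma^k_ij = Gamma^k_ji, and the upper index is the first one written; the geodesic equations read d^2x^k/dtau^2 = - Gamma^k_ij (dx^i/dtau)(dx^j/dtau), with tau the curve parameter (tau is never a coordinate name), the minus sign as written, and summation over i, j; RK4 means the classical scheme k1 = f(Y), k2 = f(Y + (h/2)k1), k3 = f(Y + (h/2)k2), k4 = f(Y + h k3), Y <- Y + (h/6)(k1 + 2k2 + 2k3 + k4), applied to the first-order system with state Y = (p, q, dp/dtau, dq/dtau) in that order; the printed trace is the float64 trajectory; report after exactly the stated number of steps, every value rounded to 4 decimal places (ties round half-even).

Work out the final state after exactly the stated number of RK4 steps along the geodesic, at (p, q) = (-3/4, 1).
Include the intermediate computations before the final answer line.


f(Y) = (dp/dtau, dq/dtau, -Gamma^p_ij Y'^i Y'^j, -Gamma^q_ij Y'^i Y'^j) with the Gammas evaluated at the stage position; h = 0.250000; intermediate values shown to 6 dp
step 0: p = -0.7500, q = 1.0000, dp/dtau = -1.0000, dq/dtau = 0.1250
step 1:
  k1: at (p, q) = (-0.750000, 1.000000), (dp/dtau, dq/dtau) = (-1.000000, 0.125000); Gamma_ppp = 0.000000, Gamma_ppq = -0.023492, Gamma_pqq = 0.050116, Gamma_qpp = 0.000000, Gamma_qpq = -0.338673, Gamma_qqq = 0.722503; k1 = (-1.000000, 0.125000, -0.006656, -0.095957)
  k2: at (p, q) = (-0.875000, 1.015625), (dp/dtau, dq/dtau) = (-1.000832, 0.113005); Gamma_ppp = 0.000000, Gamma_ppq = -0.019519, Gamma_pqq = 0.041641, Gamma_qpp = 0.000000, Gamma_qpq = -0.322015, Gamma_qqq = 0.686965; k2 = (-1.000832, 0.113005, -0.004947, -0.081612)
  k3: at (p, q) = (-0.875104, 1.014126), (dp/dtau, dq/dtau) = (-1.000618, 0.114798); Gamma_ppp = 0.000000, Gamma_ppq = -0.019716, Gamma_pqq = 0.042061, Gamma_qpp = 0.000000, Gamma_qpq = -0.322310, Gamma_qqq = 0.687596; k3 = (-1.000618, 0.114798, -0.005084, -0.083109)
  k4: at (p, q) = (-1.000155, 1.028700), (dp/dtau, dq/dtau) = (-1.001271, 0.104223); Gamma_ppp = 0.000000, Gamma_ppq = -0.016478, Gamma_pqq = 0.035154, Gamma_qpp = 0.000000, Gamma_qpq = -0.307316, Gamma_qqq = 0.655607; k4 = (-1.001271, 0.104223, -0.003821, -0.071261)
  Y <- Y + (h/6)(k1 + 2k2 + 2k3 + k4): p = -1.0002, q = 1.0285, dp/dtau = -1.0013, dq/dtau = 0.1043
step 2:
  k1: at (p, q) = (-1.000174, 1.028535), (dp/dtau, dq/dtau) = (-1.001272, 0.104306); Gamma_ppp = 0.000000, Gamma_ppq = -0.016497, Gamma_pqq = 0.035194, Gamma_qpp = 0.000000, Gamma_qpq = -0.307345, Gamma_qqq = 0.655669; k1 = (-1.001272, 0.104306, -0.003829, -0.071331)
  k2: at (p, q) = (-1.125333, 1.041573), (dp/dtau, dq/dtau) = (-1.001751, 0.095389); Gamma_ppp = 0.000000, Gamma_ppq = -0.013909, Gamma_pqq = 0.029674, Gamma_qpp = 0.000000, Gamma_qpq = -0.293888, Gamma_qqq = 0.626962; k2 = (-1.001751, 0.095389, -0.002928, -0.061871)
  k3: at (p, q) = (-1.125393, 1.040458), (dp/dtau, dq/dtau) = (-1.001638, 0.096572); Gamma_ppp = 0.000000, Gamma_ppq = -0.014026, Gamma_pqq = 0.029922, Gamma_qpp = 0.000000, Gamma_qpq = -0.294076, Gamma_qqq = 0.627363; k3 = (-1.001638, 0.096572, -0.002993, -0.062743)
  k4: at (p, q) = (-1.250583, 1.052678), (dp/dtau, dq/dtau) = (-1.002021, 0.088620); Gamma_ppp = 0.000000, Gamma_ppq = -0.011875, Gamma_pqq = 0.025334, Gamma_qpp = 0.000000, Gamma_qpq = -0.281828, Gamma_qqq = 0.601233; k4 = (-1.002021, 0.088620, -0.002308, -0.054774)
  Y <- Y + (h/6)(k1 + 2k2 + 2k3 + k4): p = -1.2506, q = 1.0526, dp/dtau = -1.0020, dq/dtau = 0.0887

Answer: p = -1.2506, q = 1.0526, dp/dtau = -1.0020, dq/dtau = 0.0887


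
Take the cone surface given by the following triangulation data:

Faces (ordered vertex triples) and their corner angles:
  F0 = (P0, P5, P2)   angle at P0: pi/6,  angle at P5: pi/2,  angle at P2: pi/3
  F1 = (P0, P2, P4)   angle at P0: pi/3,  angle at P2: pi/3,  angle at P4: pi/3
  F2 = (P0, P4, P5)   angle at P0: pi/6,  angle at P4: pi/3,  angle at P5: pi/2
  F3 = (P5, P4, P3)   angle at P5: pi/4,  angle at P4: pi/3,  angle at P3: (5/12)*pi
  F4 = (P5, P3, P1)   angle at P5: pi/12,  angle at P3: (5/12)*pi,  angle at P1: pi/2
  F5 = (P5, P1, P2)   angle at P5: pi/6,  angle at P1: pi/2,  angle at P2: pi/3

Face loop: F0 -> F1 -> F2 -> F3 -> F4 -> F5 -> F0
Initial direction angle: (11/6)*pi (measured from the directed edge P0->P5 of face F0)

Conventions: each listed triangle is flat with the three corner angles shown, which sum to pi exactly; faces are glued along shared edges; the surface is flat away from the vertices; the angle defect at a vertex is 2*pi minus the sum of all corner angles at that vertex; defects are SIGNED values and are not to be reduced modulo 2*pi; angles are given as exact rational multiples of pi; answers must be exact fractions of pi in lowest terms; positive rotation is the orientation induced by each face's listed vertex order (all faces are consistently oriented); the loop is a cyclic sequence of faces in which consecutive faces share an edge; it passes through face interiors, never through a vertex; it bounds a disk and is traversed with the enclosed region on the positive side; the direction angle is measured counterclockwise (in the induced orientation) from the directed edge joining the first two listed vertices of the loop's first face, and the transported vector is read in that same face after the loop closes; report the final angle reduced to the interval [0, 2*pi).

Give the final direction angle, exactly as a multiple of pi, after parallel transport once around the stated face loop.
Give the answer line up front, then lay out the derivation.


Answer: final direction angle = (5/3)*pi

enclosed vertex P0: corner angles sum to (2/3)*pi, defect = 2*pi - (2/3)*pi = (4/3)*pi
enclosed vertex P5: corner angles sum to (3/2)*pi, defect = 2*pi - (3/2)*pi = pi/2
the final direction is the initial angle plus the enclosed defects, taken mod 2*pi in the induced orientation
final angle = (11/6)*pi + (11/6)*pi = (5/3)*pi (mod 2*pi)


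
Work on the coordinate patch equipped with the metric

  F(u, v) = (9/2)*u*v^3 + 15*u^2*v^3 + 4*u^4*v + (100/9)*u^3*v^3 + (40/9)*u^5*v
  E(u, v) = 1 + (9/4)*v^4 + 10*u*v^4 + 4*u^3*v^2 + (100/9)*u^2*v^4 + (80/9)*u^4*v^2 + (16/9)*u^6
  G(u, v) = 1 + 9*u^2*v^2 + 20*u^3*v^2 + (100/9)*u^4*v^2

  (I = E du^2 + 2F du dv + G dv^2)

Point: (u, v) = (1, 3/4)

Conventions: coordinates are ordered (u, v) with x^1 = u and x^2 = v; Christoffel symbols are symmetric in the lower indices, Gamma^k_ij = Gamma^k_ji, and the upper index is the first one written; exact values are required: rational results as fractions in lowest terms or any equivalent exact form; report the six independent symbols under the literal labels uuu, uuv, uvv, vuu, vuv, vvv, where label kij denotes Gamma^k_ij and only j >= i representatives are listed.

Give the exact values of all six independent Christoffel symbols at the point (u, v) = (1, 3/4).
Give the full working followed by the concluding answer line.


E = 160537/9216, F = 7391/384, G = 377/16 at the point
E_u = 18283/384, E_v = 11281/192, F_u = 21997/384, F_v = 17309/288, G_u = 551/8, G_v = 361/6
EG - F^2 = 368473/9216;  g^inv = (9216/368473) * [[377/16, -7391/384], [-7391/384, 160537/9216]]
first-kind symbols [ij,l] = (1/2)(d_i g_jl + d_j g_il - d_l g_ij): [uu,u] = E_u/2 = 18283/768, [uu,v] = F_u - E_v/2 = 893/32, [uv,u] = E_v/2 = 11281/384, [uv,v] = G_u/2 = 551/16, [vv,u] = F_v - G_u/2 = 7391/288, [vv,v] = G_v/2 = 361/12
Gamma^u_ij = (G*[ij,u] - F*[ij,v])/(EG - F^2), Gamma^v_ij = (E*[ij,v] - F*[ij,u])/(EG - F^2)

Answer: Gamma_uuu = 219396/368473, Gamma_uuv = 270744/368473, Gamma_uvv = 236512/368473, Gamma_vuu = 257184/368473, Gamma_vuv = 317376/368473, Gamma_vvv = 277248/368473


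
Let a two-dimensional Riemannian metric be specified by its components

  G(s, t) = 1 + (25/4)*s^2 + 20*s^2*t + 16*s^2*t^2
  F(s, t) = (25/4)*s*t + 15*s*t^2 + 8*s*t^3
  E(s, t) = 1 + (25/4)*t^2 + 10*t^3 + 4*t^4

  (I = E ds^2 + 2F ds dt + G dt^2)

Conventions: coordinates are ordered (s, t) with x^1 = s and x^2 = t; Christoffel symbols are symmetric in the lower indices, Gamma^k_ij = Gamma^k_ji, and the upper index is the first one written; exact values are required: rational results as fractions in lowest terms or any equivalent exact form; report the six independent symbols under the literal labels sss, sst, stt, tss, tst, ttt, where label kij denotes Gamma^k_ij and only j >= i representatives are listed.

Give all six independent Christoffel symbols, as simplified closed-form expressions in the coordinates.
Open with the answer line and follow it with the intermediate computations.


Answer: Gamma_sss = 0, Gamma_sst = (32*t^3 + 60*t^2 + 25*t)/(64*s^2*t^2 + 80*s^2*t + 25*s^2 + 16*t^4 + 40*t^3 + 25*t^2 + 4), Gamma_stt = (32*s*t^2 + 40*s*t)/(64*s^2*t^2 + 80*s^2*t + 25*s^2 + 16*t^4 + 40*t^3 + 25*t^2 + 4), Gamma_tss = 0, Gamma_tst = (64*s*t^2 + 80*s*t + 25*s)/(64*s^2*t^2 + 80*s^2*t + 25*s^2 + 16*t^4 + 40*t^3 + 25*t^2 + 4), Gamma_ttt = (64*s^2*t + 40*s^2)/(64*s^2*t^2 + 80*s^2*t + 25*s^2 + 16*t^4 + 40*t^3 + 25*t^2 + 4)

E = 1 + (25/4)*t^2 + 10*t^3 + 4*t^4; F = (25/4)*s*t + 15*s*t^2 + 8*s*t^3; G = 1 + (25/4)*s^2 + 20*s^2*t + 16*s^2*t^2
Gamma^k_ij = (1/2) g^{kl} (d_i g_jl + d_j g_il - d_l g_ij), with g^inv = (1/(EG-F^2)) [[G, -F], [-F, E]]
first partials: E_s = 0, E_t = (25/2)*t + 30*t^2 + 16*t^3, F_s = (25/4)*t + 15*t^2 + 8*t^3, F_t = (25/4)*s + 30*s*t + 24*s*t^2, G_s = (25/2)*s + 40*s*t + 32*s*t^2, G_t = 20*s^2 + 32*s^2*t
D = EG - F^2 = 1 + (25/4)*t^2 + (25/4)*s^2 + 10*t^3 + 20*s^2*t + 4*t^4 + 16*s^2*t^2
expanded: Gamma^s_ss = (G E_s - 2F F_s + F E_t)/(2D), Gamma^s_st = (G E_t - F G_s)/(2D), Gamma^s_tt = (2G F_t - G G_s - F G_t)/(2D), Gamma^t_ss = (2E F_s - E E_t - F E_s)/(2D), Gamma^t_st = (E G_s - F E_t)/(2D), Gamma^t_tt = (E G_t - 2F F_t + F G_s)/(2D); substitute and cancel common factors


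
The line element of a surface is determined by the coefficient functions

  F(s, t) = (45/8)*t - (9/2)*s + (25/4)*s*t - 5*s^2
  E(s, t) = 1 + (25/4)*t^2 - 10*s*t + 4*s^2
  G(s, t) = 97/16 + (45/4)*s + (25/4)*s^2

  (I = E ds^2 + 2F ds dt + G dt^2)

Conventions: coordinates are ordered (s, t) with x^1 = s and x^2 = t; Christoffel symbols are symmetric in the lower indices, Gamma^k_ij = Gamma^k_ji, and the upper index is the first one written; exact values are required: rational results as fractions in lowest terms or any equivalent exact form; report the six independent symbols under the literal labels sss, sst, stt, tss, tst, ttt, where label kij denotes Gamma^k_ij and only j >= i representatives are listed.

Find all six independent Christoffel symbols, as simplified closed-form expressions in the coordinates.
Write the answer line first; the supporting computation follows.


Answer: Gamma_sss = (64*s - 80*t)/(164*s^2 - 160*s*t + 180*s + 100*t^2 + 97), Gamma_sst = (-80*s + 100*t)/(164*s^2 - 160*s*t + 180*s + 100*t^2 + 97), Gamma_stt = 0, Gamma_tss = (-80*s - 72)/(164*s^2 - 160*s*t + 180*s + 100*t^2 + 97), Gamma_tst = (100*s + 90)/(164*s^2 - 160*s*t + 180*s + 100*t^2 + 97), Gamma_ttt = 0

E = 1 + (25/4)*t^2 - 10*s*t + 4*s^2; F = (45/8)*t - (9/2)*s + (25/4)*s*t - 5*s^2; G = 97/16 + (45/4)*s + (25/4)*s^2
Gamma^k_ij = (1/2) g^{kl} (d_i g_jl + d_j g_il - d_l g_ij), with g^inv = (1/(EG-F^2)) [[G, -F], [-F, E]]
first partials: E_s = -10*t + 8*s, E_t = (25/2)*t - 10*s, F_s = -9/2 + (25/4)*t - 10*s, F_t = 45/8 + (25/4)*s, G_s = 45/4 + (25/2)*s, G_t = 0
D = EG - F^2 = 97/16 + (45/4)*s + (25/4)*t^2 - 10*s*t + (41/4)*s^2
expanded: Gamma^s_ss = (G E_s - 2F F_s + F E_t)/(2D), Gamma^s_st = (G E_t - F G_s)/(2D), Gamma^s_tt = (2G F_t - G G_s - F G_t)/(2D), Gamma^t_ss = (2E F_s - E E_t - F E_s)/(2D), Gamma^t_st = (E G_s - F E_t)/(2D), Gamma^t_tt = (E G_t - 2F F_t + F G_s)/(2D); substitute and cancel common factors


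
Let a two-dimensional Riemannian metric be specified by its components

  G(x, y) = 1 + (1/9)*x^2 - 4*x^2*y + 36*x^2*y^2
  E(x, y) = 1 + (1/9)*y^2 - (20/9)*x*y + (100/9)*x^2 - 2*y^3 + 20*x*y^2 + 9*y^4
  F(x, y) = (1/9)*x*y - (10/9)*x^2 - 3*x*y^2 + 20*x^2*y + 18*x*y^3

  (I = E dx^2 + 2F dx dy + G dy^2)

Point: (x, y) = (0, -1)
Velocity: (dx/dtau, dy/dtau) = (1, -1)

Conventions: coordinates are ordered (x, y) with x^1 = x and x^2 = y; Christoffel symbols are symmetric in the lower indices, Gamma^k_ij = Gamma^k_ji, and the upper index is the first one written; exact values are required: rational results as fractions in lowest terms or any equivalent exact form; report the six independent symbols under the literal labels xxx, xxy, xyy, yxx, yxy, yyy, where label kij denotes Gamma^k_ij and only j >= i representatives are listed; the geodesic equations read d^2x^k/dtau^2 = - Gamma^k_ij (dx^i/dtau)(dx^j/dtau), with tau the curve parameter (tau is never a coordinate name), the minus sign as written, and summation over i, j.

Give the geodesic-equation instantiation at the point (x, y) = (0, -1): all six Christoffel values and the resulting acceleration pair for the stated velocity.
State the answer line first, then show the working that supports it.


Answer: Gamma_xxx = 100/109, Gamma_xxy = -190/109, Gamma_xyy = 0, Gamma_yxx = 0, Gamma_yxy = 0, Gamma_yyy = 0; accelerations (d^2x/dtau^2, d^2y/dtau^2) = (-480/109, 0)

E = 109/9, F = 0, G = 1 at the point
E_x = 200/9, E_y = -380/9, F_x = -190/9, F_y = 0, G_x = 0, G_y = 0
EG - F^2 = 109/9;  g^inv = (9/109) * [[1, 0], [0, 109/9]]
first-kind symbols [ij,l] = (1/2)(d_i g_jl + d_j g_il - d_l g_ij): [xx,x] = E_x/2 = 100/9, [xx,y] = F_x - E_y/2 = 0, [xy,x] = E_y/2 = -190/9, [xy,y] = G_x/2 = 0, [yy,x] = F_y - G_x/2 = 0, [yy,y] = G_y/2 = 0
Gamma^x_ij = (G*[ij,x] - F*[ij,y])/(EG - F^2), Gamma^y_ij = (E*[ij,y] - F*[ij,x])/(EG - F^2)
Gamma_xxx = 100/109, Gamma_xxy = -190/109, Gamma_xyy = 0, Gamma_yxx = 0, Gamma_yxy = 0, Gamma_yyy = 0
d^2x/dtau^2 = -(Gamma_xxx*(1)^2 + 2*Gamma_xxy*(1)*(-1) + Gamma_xyy*(-1)^2) = -480/109
d^2y/dtau^2 = -(Gamma_yxx*(1)^2 + 2*Gamma_yxy*(1)*(-1) + Gamma_yyy*(-1)^2) = 0


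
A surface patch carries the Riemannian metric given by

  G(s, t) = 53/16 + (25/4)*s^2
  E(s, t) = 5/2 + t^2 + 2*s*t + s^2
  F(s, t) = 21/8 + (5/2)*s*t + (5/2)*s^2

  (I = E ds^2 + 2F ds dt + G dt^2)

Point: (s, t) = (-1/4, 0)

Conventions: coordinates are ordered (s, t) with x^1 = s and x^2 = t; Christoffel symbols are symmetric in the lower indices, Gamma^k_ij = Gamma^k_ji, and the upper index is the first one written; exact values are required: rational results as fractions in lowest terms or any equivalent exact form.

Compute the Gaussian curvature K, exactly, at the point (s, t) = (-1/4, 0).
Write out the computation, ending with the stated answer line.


E = 41/16, F = 89/32, G = 237/64, EG - F^2 = 449/256 at the point
E_s = -1/2, E_t = -1/2, F_s = -5/4, F_t = -5/8, G_s = -25/8, G_t = 0
E_tt = 2, F_st = 5/2, G_ss = 25/2
Using the Brioschi determinant formula for K from the metric derivatives:
M1 = [[-E_tt/2 + F_st - G_ss/2, E_s/2, F_s - E_t/2], [F_t - G_s/2, E, F], [G_t/2, F, G]] = [[-19/4, -1/4, -1], [15/16, 41/16, 89/32], [0, 89/32, 237/64]]; det M1 = -41249/4096
M2 = [[0, E_t/2, G_s/2], [E_t/2, E, F], [G_s/2, F, G]] = [[0, -1/4, -25/16], [-1/4, 41/16, 89/32], [-25/16, 89/32, 237/64]]; det M2 = -17673/4096
det M1 - det M2 = -2947/512; K = -2947/512 / (449/256)^2 = -377216/201601

Answer: K = -377216/201601


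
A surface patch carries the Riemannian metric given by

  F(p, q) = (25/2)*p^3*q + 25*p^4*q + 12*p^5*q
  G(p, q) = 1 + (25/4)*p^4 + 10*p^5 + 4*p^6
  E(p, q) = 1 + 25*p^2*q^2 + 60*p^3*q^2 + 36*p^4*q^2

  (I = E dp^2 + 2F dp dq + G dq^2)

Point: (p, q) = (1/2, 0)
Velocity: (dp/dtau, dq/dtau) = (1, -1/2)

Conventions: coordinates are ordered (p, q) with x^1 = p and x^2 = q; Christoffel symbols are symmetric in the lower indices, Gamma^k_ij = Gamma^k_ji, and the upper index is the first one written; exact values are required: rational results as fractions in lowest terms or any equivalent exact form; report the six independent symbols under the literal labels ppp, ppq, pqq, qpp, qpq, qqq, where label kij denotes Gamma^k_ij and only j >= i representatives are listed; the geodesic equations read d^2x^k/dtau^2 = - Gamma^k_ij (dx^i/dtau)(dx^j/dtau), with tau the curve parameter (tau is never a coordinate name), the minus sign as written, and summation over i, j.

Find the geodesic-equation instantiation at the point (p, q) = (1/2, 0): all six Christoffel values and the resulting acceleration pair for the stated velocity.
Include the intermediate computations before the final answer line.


E = 1, F = 0, G = 113/64 at the point
E_p = 0, E_q = 0, F_p = 0, F_q = 7/2, G_p = 7, G_q = 0
EG - F^2 = 113/64;  g^inv = (64/113) * [[113/64, 0], [0, 1]]
first-kind symbols [ij,l] = (1/2)(d_i g_jl + d_j g_il - d_l g_ij): [pp,p] = E_p/2 = 0, [pp,q] = F_p - E_q/2 = 0, [pq,p] = E_q/2 = 0, [pq,q] = G_p/2 = 7/2, [qq,p] = F_q - G_p/2 = 0, [qq,q] = G_q/2 = 0
Gamma^p_ij = (G*[ij,p] - F*[ij,q])/(EG - F^2), Gamma^q_ij = (E*[ij,q] - F*[ij,p])/(EG - F^2)
Gamma_ppp = 0, Gamma_ppq = 0, Gamma_pqq = 0, Gamma_qpp = 0, Gamma_qpq = 224/113, Gamma_qqq = 0
d^2p/dtau^2 = -(Gamma_ppp*(1)^2 + 2*Gamma_ppq*(1)*(-1/2) + Gamma_pqq*(-1/2)^2) = 0
d^2q/dtau^2 = -(Gamma_qpp*(1)^2 + 2*Gamma_qpq*(1)*(-1/2) + Gamma_qqq*(-1/2)^2) = 224/113

Answer: Gamma_ppp = 0, Gamma_ppq = 0, Gamma_pqq = 0, Gamma_qpp = 0, Gamma_qpq = 224/113, Gamma_qqq = 0; accelerations (d^2p/dtau^2, d^2q/dtau^2) = (0, 224/113)


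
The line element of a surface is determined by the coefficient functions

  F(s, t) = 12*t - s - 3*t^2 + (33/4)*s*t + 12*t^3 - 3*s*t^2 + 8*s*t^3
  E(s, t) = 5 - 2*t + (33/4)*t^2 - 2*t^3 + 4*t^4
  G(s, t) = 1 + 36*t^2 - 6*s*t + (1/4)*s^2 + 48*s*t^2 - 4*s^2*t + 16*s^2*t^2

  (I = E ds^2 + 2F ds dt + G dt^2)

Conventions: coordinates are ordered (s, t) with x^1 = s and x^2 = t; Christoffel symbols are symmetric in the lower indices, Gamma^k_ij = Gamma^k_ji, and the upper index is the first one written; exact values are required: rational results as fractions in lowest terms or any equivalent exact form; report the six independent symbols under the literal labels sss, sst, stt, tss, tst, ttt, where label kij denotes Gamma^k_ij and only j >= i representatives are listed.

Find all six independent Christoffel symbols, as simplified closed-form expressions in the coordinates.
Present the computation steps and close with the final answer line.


E = 5 - 2*t + (33/4)*t^2 - 2*t^3 + 4*t^4; F = 12*t - s - 3*t^2 + (33/4)*s*t + 12*t^3 - 3*s*t^2 + 8*s*t^3; G = 1 + 36*t^2 - 6*s*t + (1/4)*s^2 + 48*s*t^2 - 4*s^2*t + 16*s^2*t^2
Gamma^k_ij = (1/2) g^{kl} (d_i g_jl + d_j g_il - d_l g_ij), with g^inv = (1/(EG-F^2)) [[G, -F], [-F, E]]
first partials: E_s = 0, E_t = -2 + (33/2)*t - 6*t^2 + 16*t^3, F_s = -1 + (33/4)*t - 3*t^2 + 8*t^3, F_t = 12 - 6*t + (33/4)*s + 36*t^2 - 6*s*t + 24*s*t^2, G_s = -6*t + (1/2)*s + 48*t^2 - 8*s*t + 32*s*t^2, G_t = 72*t - 6*s + 96*s*t - 4*s^2 + 32*s^2*t
D = EG - F^2 = 5 - 2*t + (177/4)*t^2 - 6*s*t + (1/4)*s^2 - 2*t^3 + 48*s*t^2 - 4*s^2*t + 4*t^4 + 16*s^2*t^2
expanded: Gamma^s_ss = (G E_s - 2F F_s + F E_t)/(2D), Gamma^s_st = (G E_t - F G_s)/(2D), Gamma^s_tt = (2G F_t - G G_s - F G_t)/(2D), Gamma^t_ss = (2E F_s - E E_t - F E_s)/(2D), Gamma^t_st = (E G_s - F E_t)/(2D), Gamma^t_tt = (E G_t - 2F F_t + F G_s)/(2D); substitute and cancel common factors

Answer: Gamma_sss = 0, Gamma_sst = (32*t^3 - 12*t^2 + 33*t - 4)/(64*s^2*t^2 - 16*s^2*t + s^2 + 192*s*t^2 - 24*s*t + 16*t^4 - 8*t^3 + 177*t^2 - 8*t + 20), Gamma_stt = (32*s*t^2 - 8*s*t + 32*s + 48*t^2 - 12*t + 48)/(64*s^2*t^2 - 16*s^2*t + s^2 + 192*s*t^2 - 24*s*t + 16*t^4 - 8*t^3 + 177*t^2 - 8*t + 20), Gamma_tss = 0, Gamma_tst = (64*s*t^2 - 16*s*t + s + 96*t^2 - 12*t)/(64*s^2*t^2 - 16*s^2*t + s^2 + 192*s*t^2 - 24*s*t + 16*t^4 - 8*t^3 + 177*t^2 - 8*t + 20), Gamma_ttt = (64*s^2*t - 8*s^2 + 192*s*t - 12*s + 144*t)/(64*s^2*t^2 - 16*s^2*t + s^2 + 192*s*t^2 - 24*s*t + 16*t^4 - 8*t^3 + 177*t^2 - 8*t + 20)


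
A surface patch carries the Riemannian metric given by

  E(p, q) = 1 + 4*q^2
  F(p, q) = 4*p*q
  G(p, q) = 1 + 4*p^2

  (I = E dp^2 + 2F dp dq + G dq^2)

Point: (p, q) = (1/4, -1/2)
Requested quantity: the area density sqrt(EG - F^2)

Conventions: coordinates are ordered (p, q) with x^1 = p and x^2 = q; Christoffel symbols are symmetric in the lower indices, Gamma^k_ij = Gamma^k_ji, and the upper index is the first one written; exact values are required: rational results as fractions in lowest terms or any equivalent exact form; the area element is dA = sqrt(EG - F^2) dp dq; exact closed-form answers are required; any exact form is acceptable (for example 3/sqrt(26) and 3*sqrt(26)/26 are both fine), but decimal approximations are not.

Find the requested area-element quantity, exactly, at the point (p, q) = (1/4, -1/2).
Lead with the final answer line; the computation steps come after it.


Answer: sqrt(EG - F^2) = 3/2

E = 2, F = -1/2, G = 5/4; EG - F^2 = 9/4


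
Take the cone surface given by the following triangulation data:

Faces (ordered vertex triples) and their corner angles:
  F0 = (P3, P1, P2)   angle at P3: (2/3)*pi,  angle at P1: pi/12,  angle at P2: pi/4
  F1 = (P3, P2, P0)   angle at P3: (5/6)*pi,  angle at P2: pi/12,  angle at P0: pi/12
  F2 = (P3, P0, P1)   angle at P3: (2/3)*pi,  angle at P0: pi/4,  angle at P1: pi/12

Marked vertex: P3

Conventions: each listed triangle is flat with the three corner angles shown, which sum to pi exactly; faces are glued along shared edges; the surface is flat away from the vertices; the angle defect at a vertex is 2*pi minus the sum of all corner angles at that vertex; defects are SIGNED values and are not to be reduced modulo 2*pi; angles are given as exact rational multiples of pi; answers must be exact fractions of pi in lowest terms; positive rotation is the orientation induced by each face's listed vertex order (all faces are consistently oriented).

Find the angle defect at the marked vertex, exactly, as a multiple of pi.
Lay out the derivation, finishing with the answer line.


Sum of corner angles at P3: (13/6)*pi
defect = 2*pi - (13/6)*pi

Answer: defect(P3) = -pi/6


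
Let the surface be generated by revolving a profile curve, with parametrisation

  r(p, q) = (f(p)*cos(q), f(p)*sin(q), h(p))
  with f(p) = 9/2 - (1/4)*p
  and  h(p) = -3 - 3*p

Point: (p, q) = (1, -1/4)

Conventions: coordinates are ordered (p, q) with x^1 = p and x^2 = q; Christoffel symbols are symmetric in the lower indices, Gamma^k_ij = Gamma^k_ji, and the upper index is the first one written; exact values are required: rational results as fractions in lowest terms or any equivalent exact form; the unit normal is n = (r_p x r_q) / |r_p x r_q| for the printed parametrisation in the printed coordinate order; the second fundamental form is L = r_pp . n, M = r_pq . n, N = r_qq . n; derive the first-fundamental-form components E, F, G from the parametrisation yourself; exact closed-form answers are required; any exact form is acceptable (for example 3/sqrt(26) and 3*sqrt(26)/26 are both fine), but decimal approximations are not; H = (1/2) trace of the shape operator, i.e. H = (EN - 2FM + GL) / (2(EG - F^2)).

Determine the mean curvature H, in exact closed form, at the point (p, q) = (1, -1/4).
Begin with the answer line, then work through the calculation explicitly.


Answer: H = -24*sqrt(145)/2465

f = 17/4, f' = -1/4, f'' = 0, h' = -3, h'' = 0
E = 145/16, F = 0, G = 289/16; answer radicand W^2 = 145/16
unnormalised second-form numerators: l = 0, m = 0, n = -51/4; L = l/sqrt(145/16), and similarly M = m/sqrt(W^2), N = n/sqrt(W^2)
H = (E*n - 2*F*m + G*l) / (2*(EG - F^2)*sqrt(W^2)); E*n - 2*F*m + G*l = -7395/64, EG - F^2 = 41905/256, so H = (-6/17)/sqrt(145/16)


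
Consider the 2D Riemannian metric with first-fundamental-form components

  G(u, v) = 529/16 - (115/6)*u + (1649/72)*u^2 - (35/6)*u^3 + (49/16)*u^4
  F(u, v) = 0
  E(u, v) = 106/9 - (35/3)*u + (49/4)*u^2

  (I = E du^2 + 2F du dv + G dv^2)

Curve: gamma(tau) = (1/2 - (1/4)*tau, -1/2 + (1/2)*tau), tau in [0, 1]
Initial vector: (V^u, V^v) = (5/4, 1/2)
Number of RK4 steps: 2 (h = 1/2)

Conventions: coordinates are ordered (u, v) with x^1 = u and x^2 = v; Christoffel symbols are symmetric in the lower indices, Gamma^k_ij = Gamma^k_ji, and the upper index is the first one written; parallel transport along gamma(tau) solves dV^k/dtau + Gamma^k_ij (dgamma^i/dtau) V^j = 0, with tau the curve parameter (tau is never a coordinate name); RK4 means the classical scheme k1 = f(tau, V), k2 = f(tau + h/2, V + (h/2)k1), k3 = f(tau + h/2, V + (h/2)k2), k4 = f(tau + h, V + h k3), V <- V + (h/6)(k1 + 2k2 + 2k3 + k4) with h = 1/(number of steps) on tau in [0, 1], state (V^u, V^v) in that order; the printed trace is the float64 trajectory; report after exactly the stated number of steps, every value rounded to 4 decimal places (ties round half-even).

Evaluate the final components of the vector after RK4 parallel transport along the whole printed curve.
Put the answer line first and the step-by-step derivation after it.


Answer: V^u = 1.1570, V^v = 0.5310

gamma'(tau) = (-1/4, 1/2); f(tau, V)^k = -Gamma^k_ij(gamma(tau)) gamma'^i(tau) V^j; h = 1/2; intermediate values shown to 6 dp
curve data and Christoffel symbols at the stage parameters:
  tau = 0.000000: gamma = (0.500000, -0.500000), gamma' = (-0.250000, 0.500000); Gamma_uuu = 0.032382, Gamma_uuv = 0.000000, Gamma_uvv = -0.049537, Gamma_vuu = 0.000000, Gamma_vuv = 0.015564, Gamma_vvv = 0.000000
  tau = 0.250000: gamma = (0.437500, -0.375000), gamma' = (-0.250000, 0.500000); Gamma_uuu = -0.052555, Gamma_uuv = 0.000000, Gamma_uvv = 0.080421, Gamma_vuu = 0.000000, Gamma_vuv = -0.025284, Gamma_vvv = 0.000000
  tau = 0.500000: gamma = (0.375000, -0.250000), gamma' = (-0.250000, 0.500000); Gamma_uuu = -0.135838, Gamma_uuv = 0.000000, Gamma_uvv = 0.208457, Gamma_vuu = 0.000000, Gamma_vuv = -0.065939, Gamma_vvv = 0.000000
  tau = 0.750000: gamma = (0.312500, -0.125000), gamma' = (-0.250000, 0.500000); Gamma_uuu = -0.214961, Gamma_uuv = 0.000000, Gamma_uvv = 0.331658, Gamma_vuu = 0.000000, Gamma_vuv = -0.106094, Gamma_vvv = 0.000000
  tau = 1.000000: gamma = (0.250000, 0.000000), gamma' = (-0.250000, 0.500000); Gamma_uuu = -0.287827, Gamma_uuv = 0.000000, Gamma_uvv = 0.447588, Gamma_vuu = 0.000000, Gamma_vuv = -0.145455, Gamma_vvv = 0.000000
step 0: V^u = 1.2500, V^v = 0.5000
step 1: k1 = (0.022504, -0.007782), k2 = (-0.036524, 0.012725), k3 = (-0.036537, 0.012507), k4 = (-0.094595, 0.032264); V <- V + (h/6)(k1 + 2k2 + 2k3 + k4): V^u = 1.2318, V^v = 0.5062
step 2: k1 = (-0.094597, 0.032267), k2 = (-0.150215, 0.050448), k3 = (-0.150222, 0.049590), k4 = (-0.202076, 0.064813); V <- V + (h/6)(k1 + 2k2 + 2k3 + k4): V^u = 1.1570, V^v = 0.5310


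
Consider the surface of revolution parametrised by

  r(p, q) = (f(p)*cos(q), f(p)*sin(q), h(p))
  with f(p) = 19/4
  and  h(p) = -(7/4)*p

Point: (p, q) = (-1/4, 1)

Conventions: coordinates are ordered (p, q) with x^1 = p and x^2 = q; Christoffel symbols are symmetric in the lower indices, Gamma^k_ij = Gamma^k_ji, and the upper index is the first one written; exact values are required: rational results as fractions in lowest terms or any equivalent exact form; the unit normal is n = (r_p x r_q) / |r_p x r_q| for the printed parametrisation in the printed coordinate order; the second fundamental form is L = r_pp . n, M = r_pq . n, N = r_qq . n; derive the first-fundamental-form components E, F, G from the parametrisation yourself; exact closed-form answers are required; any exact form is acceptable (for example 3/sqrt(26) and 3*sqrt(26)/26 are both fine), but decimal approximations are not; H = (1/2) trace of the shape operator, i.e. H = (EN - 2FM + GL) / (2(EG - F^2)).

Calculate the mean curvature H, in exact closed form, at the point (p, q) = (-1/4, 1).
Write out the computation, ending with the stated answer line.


f = 19/4, f' = 0, f'' = 0, h' = -7/4, h'' = 0
E = 49/16, F = 0, G = 361/16; answer radicand W^2 = 49/16
unnormalised second-form numerators: l = 0, m = 0, n = -133/16; L = l/sqrt(49/16), and similarly M = m/sqrt(W^2), N = n/sqrt(W^2)
H = (E*n - 2*F*m + G*l) / (2*(EG - F^2)*sqrt(W^2)); E*n - 2*F*m + G*l = -6517/256, EG - F^2 = 17689/256, so H = (-7/38)/sqrt(49/16)

Answer: H = -2/19
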